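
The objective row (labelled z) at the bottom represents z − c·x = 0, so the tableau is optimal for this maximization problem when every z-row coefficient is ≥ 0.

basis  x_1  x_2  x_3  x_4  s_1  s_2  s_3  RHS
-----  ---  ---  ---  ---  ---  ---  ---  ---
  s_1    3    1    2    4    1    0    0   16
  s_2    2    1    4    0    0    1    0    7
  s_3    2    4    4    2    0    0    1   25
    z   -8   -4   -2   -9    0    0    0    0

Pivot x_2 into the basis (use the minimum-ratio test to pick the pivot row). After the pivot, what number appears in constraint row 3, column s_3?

1/4

Ratio test on column x_2 — row 1: 16/1 = 16; row 2: 7/1 = 7; row 3: 25/4 = 25/4. Minimum is 25/4 at row 3 (s_3 leaves); pivot element 4.
Divide row 3 by 4; eliminate column x_2 from the other rows.
In the new row 3, the s_3 entry is the old entry divided by the pivot: 1/4 = 1/4.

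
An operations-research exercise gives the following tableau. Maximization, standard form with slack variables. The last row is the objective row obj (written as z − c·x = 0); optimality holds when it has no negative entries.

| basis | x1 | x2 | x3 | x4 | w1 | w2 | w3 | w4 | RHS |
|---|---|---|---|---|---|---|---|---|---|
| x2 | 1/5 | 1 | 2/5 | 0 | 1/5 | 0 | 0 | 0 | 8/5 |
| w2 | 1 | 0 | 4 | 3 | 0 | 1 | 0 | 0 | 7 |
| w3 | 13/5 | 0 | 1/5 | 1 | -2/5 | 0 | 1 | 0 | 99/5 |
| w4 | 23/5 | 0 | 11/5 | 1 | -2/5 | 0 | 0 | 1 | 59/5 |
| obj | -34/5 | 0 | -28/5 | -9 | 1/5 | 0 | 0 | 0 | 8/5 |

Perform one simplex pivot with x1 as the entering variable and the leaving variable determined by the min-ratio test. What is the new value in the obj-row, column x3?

Ratio test on column x1 — row 1: (8/5)/(1/5) = 8; row 2: 7/1 = 7; row 3: (99/5)/(13/5) = 99/13; row 4: (59/5)/(23/5) = 59/23. Minimum is 59/23 at row 4 (w4 leaves); pivot element 23/5.
Divide row 4 by 23/5; eliminate column x1 from the other rows.
obj-row update in column x3: -28/5 − (-34/5)·(11/23) = -54/23.

-54/23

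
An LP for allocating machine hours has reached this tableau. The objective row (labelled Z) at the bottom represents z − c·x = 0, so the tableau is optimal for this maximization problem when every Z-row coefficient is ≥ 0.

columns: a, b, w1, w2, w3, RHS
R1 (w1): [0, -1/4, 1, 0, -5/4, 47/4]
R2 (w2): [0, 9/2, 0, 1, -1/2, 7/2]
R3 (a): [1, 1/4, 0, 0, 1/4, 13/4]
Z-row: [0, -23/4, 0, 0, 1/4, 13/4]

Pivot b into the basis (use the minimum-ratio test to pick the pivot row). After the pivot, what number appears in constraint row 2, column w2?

Ratio test on column b — row 1: entry -1/4 ≤ 0; row 2: (7/2)/(9/2) = 7/9; row 3: (13/4)/(1/4) = 13. Minimum is 7/9 at row 2 (w2 leaves); pivot element 9/2.
Divide row 2 by 9/2; eliminate column b from the other rows.
In the new row 2, the w2 entry is the old entry divided by the pivot: 1/(9/2) = 2/9.

2/9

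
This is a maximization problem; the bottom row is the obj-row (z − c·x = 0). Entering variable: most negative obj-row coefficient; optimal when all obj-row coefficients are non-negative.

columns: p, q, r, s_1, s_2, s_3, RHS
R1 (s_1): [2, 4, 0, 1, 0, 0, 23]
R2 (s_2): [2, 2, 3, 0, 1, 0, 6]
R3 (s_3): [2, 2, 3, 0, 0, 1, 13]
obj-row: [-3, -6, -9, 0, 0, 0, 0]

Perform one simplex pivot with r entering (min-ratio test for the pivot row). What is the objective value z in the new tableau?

Ratio test on column r — row 1: entry 0 ≤ 0; row 2: 6/3 = 2; row 3: 13/3 = 13/3. Minimum is 2 at row 2 (s_2 leaves); pivot element 3.
Pivot on row 2; the obj-row RHS becomes 0 − (-9)·2 = 18.

18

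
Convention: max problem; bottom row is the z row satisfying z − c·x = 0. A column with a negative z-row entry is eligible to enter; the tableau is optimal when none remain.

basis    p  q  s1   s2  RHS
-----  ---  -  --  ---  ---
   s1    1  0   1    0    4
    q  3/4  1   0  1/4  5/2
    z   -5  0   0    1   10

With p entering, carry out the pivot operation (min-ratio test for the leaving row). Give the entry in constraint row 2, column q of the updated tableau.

4/3

Ratio test on column p — row 1: 4/1 = 4; row 2: (5/2)/(3/4) = 10/3. Minimum is 10/3 at row 2 (q leaves); pivot element 3/4.
Divide row 2 by 3/4; eliminate column p from the other rows.
In the new row 2, the q entry is the old entry divided by the pivot: 1/(3/4) = 4/3.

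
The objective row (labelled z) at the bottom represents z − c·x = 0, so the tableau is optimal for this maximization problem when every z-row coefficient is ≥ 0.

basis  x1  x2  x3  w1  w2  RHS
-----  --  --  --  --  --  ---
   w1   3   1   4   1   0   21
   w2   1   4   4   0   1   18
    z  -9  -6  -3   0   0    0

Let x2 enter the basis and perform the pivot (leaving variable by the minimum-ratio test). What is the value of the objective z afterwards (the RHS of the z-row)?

27

Ratio test on column x2 — row 1: 21/1 = 21; row 2: 18/4 = 9/2. Minimum is 9/2 at row 2 (w2 leaves); pivot element 4.
Pivot on row 2; the z-row RHS becomes 0 − (-6)·(9/2) = 27.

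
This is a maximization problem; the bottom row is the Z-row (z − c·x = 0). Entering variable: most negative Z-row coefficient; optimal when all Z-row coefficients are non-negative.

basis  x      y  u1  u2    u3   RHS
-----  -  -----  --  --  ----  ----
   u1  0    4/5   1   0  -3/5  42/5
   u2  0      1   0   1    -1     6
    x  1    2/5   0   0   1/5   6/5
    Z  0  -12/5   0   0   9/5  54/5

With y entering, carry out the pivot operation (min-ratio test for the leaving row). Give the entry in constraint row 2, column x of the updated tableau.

Ratio test on column y — row 1: (42/5)/(4/5) = 21/2; row 2: 6/1 = 6; row 3: (6/5)/(2/5) = 3. Minimum is 3 at row 3 (x leaves); pivot element 2/5.
Divide row 3 by 2/5; eliminate column y from the other rows.
Row 2 update in column x: 0 − 1·(5/2) = -5/2.

-5/2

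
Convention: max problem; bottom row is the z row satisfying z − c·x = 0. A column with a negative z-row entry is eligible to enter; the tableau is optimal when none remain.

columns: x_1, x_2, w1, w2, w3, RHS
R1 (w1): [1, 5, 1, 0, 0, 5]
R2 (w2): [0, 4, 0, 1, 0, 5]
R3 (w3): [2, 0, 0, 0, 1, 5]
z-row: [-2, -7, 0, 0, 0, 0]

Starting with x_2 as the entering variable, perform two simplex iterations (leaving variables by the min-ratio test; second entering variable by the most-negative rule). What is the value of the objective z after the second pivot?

Ratio test on column x_2 — row 1: 5/5 = 1; row 2: 5/4 = 5/4; row 3: entry 0 ≤ 0. Minimum is 1 at row 1 (w1 leaves); pivot element 5.
Pivot on row 1; the z-row RHS becomes 0 − (-7)·1 = 7.
Next entering variable (most negative z-row entry -3/5): x_1.
Ratio test on column x_1 — row 1: 1/(1/5) = 5; row 2: entry -4/5 ≤ 0; row 3: 5/2 = 5/2. Minimum is 5/2 at row 3 (w3 leaves); pivot element 2.
After the second pivot the z-row RHS is 7 − (-3/5)·(5/2) = 17/2.

17/2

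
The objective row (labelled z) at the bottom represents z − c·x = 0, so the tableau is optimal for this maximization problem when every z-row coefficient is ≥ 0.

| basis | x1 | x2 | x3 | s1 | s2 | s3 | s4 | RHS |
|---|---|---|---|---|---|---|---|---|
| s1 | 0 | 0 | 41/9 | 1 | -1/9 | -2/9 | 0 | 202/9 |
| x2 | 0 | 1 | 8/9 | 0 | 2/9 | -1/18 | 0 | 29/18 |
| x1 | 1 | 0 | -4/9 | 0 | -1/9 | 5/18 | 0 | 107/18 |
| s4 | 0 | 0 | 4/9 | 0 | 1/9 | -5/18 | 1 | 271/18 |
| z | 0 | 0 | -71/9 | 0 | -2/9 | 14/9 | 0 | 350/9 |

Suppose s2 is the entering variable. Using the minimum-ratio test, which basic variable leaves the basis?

x2

Column s2 entries and ratios — s1: -1/9 ≤ 0, skip; x2: (29/18)/(2/9) = 29/4; x1: -1/9 ≤ 0, skip; s4: (271/18)/(1/9) = 271/2.
Smallest ratio is 29/4 in the row of x2, so x2 leaves.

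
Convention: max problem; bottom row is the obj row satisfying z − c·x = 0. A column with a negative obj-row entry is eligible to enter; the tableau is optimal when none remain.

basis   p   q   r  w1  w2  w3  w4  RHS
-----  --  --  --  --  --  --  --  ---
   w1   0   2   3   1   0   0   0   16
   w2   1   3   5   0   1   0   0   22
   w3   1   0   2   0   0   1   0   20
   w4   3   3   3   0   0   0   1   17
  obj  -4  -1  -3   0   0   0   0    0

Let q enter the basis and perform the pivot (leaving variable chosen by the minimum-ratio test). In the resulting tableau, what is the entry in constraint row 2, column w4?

Ratio test on column q — row 1: 16/2 = 8; row 2: 22/3 = 22/3; row 3: entry 0 ≤ 0; row 4: 17/3 = 17/3. Minimum is 17/3 at row 4 (w4 leaves); pivot element 3.
Divide row 4 by 3; eliminate column q from the other rows.
Row 2 update in column w4: 0 − 3·(1/3) = -1.

-1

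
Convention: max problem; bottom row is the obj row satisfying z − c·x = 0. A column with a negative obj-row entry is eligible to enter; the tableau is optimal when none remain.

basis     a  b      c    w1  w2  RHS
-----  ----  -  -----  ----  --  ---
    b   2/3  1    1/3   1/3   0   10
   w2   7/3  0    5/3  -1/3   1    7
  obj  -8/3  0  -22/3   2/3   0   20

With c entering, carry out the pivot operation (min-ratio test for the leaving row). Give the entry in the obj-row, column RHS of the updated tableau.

254/5

Ratio test on column c — row 1: 10/(1/3) = 30; row 2: 7/(5/3) = 21/5. Minimum is 21/5 at row 2 (w2 leaves); pivot element 5/3.
Divide row 2 by 5/3; eliminate column c from the other rows.
obj-row update in column RHS: 20 − (-22/3)·(21/5) = 254/5.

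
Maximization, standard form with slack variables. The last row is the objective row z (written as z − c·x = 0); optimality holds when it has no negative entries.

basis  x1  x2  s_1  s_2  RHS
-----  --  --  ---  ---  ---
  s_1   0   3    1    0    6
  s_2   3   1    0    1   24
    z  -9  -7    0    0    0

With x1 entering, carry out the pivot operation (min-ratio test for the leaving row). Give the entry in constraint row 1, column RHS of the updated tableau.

Ratio test on column x1 — row 1: entry 0 ≤ 0; row 2: 24/3 = 8. Minimum is 8 at row 2 (s_2 leaves); pivot element 3.
Divide row 2 by 3; eliminate column x1 from the other rows.
Row 1 update in column RHS: 6 − 0·8 = 6.

6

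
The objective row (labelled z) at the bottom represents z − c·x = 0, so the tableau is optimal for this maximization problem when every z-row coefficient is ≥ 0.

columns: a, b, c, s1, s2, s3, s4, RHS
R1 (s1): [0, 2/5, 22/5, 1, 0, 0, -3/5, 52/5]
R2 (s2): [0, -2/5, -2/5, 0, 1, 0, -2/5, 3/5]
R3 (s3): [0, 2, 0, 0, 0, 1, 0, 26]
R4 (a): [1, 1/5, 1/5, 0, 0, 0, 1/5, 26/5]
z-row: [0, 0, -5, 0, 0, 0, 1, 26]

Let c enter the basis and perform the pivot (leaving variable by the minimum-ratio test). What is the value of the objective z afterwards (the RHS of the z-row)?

Ratio test on column c — row 1: (52/5)/(22/5) = 26/11; row 2: entry -2/5 ≤ 0; row 3: entry 0 ≤ 0; row 4: (26/5)/(1/5) = 26. Minimum is 26/11 at row 1 (s1 leaves); pivot element 22/5.
Pivot on row 1; the z-row RHS becomes 26 − (-5)·(26/11) = 416/11.

416/11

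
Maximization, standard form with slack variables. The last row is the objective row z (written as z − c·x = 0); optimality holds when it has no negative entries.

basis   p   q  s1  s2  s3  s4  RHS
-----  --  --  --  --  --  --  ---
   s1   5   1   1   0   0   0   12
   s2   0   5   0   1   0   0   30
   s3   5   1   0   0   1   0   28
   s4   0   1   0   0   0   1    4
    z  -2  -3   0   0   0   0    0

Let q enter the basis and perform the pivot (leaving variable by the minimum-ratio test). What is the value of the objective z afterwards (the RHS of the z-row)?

Ratio test on column q — row 1: 12/1 = 12; row 2: 30/5 = 6; row 3: 28/1 = 28; row 4: 4/1 = 4. Minimum is 4 at row 4 (s4 leaves); pivot element 1.
Pivot on row 4; the z-row RHS becomes 0 − (-3)·4 = 12.

12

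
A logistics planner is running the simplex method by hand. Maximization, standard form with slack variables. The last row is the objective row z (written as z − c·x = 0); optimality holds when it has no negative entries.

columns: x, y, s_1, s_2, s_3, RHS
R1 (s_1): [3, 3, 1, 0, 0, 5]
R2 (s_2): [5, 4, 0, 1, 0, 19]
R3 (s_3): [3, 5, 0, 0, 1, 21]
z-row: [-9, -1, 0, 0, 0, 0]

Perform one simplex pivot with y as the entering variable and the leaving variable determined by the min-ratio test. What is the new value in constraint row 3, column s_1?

-5/3

Ratio test on column y — row 1: 5/3 = 5/3; row 2: 19/4 = 19/4; row 3: 21/5 = 21/5. Minimum is 5/3 at row 1 (s_1 leaves); pivot element 3.
Divide row 1 by 3; eliminate column y from the other rows.
Row 3 update in column s_1: 0 − 5·(1/3) = -5/3.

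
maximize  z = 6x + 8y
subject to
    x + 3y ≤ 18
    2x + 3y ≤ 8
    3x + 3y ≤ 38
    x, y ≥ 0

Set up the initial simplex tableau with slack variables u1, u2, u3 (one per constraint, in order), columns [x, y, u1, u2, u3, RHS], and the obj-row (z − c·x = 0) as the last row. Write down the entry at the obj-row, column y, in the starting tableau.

The obj-row carries the negated objective coefficients: the y entry is -8.

-8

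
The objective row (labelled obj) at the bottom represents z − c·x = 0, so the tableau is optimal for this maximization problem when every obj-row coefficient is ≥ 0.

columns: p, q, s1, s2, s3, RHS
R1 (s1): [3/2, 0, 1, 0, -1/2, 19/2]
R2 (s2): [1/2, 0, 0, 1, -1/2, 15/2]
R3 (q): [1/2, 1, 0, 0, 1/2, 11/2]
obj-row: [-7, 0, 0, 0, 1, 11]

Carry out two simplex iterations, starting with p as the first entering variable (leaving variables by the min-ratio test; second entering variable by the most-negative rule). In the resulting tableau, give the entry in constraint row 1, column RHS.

Ratio test on column p — row 1: (19/2)/(3/2) = 19/3; row 2: (15/2)/(1/2) = 15; row 3: (11/2)/(1/2) = 11. Minimum is 19/3 at row 1 (s1 leaves); pivot element 3/2.
Divide row 1 by 3/2; eliminate column p from the other rows.
Second iteration: most negative obj-row entry is -4/3 in column s3, so s3 enters.
Ratio test on column s3 — row 1: entry -1/3 ≤ 0; row 2: entry -1/3 ≤ 0; row 3: (7/3)/(2/3) = 7/2. Minimum is 7/2 at row 3 (q leaves); pivot element 2/3.
Divide row 3 by 2/3; eliminate column s3 from the other rows.
After both pivots, the entry at constraint row 1, column RHS is 15/2.

15/2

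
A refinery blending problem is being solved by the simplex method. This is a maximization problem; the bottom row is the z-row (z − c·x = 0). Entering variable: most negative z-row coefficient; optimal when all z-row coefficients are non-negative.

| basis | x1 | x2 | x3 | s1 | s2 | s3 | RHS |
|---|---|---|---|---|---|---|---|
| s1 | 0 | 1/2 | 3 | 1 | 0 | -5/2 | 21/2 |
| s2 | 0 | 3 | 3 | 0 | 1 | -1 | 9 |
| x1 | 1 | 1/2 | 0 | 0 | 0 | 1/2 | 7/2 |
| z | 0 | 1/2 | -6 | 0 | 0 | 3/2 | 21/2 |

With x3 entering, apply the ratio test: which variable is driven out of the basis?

Column x3 entries and ratios — s1: (21/2)/3 = 7/2; s2: 9/3 = 3; x1: 0 ≤ 0, skip.
Smallest ratio is 3 in the row of s2, so s2 leaves.

s2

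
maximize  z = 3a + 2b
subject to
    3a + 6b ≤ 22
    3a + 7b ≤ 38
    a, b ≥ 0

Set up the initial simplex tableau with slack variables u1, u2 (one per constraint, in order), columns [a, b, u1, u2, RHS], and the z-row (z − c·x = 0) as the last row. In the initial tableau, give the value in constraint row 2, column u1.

Slack u1 belongs to constraint 1; its column is the unit vector e_1, so the entry in row 2 is 0.

0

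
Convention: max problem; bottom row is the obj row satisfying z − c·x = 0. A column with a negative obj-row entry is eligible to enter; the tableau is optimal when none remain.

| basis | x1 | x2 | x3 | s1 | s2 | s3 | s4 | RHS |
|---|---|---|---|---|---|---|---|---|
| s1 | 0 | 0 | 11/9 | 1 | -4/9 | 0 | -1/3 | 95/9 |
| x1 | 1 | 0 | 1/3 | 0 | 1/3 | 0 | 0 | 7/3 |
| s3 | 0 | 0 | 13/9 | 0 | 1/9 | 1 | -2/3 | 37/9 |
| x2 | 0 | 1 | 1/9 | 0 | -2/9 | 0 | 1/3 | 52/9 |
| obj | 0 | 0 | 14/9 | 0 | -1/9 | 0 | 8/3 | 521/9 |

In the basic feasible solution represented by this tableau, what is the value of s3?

s3 is basic (row 3); its value is the RHS of that row, 37/9.

37/9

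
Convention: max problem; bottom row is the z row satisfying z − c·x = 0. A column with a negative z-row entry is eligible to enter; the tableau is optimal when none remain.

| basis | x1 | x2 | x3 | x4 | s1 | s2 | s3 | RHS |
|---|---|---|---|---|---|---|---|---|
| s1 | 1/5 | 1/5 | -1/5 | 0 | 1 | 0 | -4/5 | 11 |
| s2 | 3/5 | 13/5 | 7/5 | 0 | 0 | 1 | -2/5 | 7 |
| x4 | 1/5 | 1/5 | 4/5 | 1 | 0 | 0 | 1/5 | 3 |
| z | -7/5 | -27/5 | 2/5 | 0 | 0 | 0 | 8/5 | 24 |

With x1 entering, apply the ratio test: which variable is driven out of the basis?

Column x1 entries and ratios — s1: 11/(1/5) = 55; s2: 7/(3/5) = 35/3; x4: 3/(1/5) = 15.
Smallest ratio is 35/3 in the row of s2, so s2 leaves.

s2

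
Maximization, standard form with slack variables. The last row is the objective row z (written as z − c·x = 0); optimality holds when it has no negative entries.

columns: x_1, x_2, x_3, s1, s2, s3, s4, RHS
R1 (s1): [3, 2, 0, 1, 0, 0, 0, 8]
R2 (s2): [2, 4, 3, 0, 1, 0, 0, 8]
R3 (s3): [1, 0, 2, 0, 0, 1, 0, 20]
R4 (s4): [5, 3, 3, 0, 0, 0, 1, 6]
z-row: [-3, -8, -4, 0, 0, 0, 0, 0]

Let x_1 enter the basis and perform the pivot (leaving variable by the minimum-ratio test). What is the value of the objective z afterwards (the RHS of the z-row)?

Ratio test on column x_1 — row 1: 8/3 = 8/3; row 2: 8/2 = 4; row 3: 20/1 = 20; row 4: 6/5 = 6/5. Minimum is 6/5 at row 4 (s4 leaves); pivot element 5.
Pivot on row 4; the z-row RHS becomes 0 − (-3)·(6/5) = 18/5.

18/5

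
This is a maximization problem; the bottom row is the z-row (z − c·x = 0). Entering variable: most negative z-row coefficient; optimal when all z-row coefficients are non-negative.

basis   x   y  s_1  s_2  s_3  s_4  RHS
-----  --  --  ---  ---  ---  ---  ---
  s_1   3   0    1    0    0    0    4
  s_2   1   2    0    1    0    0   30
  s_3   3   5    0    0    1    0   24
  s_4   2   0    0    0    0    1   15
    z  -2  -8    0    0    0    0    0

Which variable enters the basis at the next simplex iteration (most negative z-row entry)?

Negative z-row entries: x: -2, y: -8.
The most negative is -8 in column y, so y enters.

y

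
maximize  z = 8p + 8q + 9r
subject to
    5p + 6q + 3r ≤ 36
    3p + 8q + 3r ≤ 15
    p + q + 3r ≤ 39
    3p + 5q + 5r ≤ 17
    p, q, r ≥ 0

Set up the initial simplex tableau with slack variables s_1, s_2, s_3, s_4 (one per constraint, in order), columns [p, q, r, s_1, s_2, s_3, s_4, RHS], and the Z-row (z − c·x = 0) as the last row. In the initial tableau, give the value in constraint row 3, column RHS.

The RHS of constraint 3 is b_3 = 39.

39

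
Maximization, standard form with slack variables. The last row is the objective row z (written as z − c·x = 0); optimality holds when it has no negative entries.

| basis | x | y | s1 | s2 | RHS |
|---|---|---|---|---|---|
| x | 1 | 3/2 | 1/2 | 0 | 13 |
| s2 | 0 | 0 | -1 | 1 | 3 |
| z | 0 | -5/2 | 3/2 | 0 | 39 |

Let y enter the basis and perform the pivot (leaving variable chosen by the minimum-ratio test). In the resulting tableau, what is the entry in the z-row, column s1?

7/3

Ratio test on column y — row 1: 13/(3/2) = 26/3; row 2: entry 0 ≤ 0. Minimum is 26/3 at row 1 (x leaves); pivot element 3/2.
Divide row 1 by 3/2; eliminate column y from the other rows.
z-row update in column s1: 3/2 − (-5/2)·(1/3) = 7/3.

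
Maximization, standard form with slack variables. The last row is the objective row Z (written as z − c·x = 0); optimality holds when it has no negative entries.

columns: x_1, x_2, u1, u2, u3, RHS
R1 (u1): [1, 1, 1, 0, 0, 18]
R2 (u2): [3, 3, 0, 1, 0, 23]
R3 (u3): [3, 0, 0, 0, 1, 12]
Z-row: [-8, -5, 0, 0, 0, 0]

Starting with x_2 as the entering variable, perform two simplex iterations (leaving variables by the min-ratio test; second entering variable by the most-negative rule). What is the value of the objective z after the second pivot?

151/3

Ratio test on column x_2 — row 1: 18/1 = 18; row 2: 23/3 = 23/3; row 3: entry 0 ≤ 0. Minimum is 23/3 at row 2 (u2 leaves); pivot element 3.
Pivot on row 2; the Z-row RHS becomes 0 − (-5)·(23/3) = 115/3.
Next entering variable (most negative Z-row entry -3): x_1.
Ratio test on column x_1 — row 1: entry 0 ≤ 0; row 2: (23/3)/1 = 23/3; row 3: 12/3 = 4. Minimum is 4 at row 3 (u3 leaves); pivot element 3.
After the second pivot the Z-row RHS is 115/3 − (-3)·4 = 151/3.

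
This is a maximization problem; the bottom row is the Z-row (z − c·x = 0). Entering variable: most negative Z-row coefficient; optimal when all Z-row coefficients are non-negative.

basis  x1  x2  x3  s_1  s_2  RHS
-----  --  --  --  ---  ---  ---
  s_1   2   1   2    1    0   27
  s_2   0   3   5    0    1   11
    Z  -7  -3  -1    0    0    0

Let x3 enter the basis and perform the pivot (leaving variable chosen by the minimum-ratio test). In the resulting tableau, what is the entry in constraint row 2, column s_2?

1/5

Ratio test on column x3 — row 1: 27/2 = 27/2; row 2: 11/5 = 11/5. Minimum is 11/5 at row 2 (s_2 leaves); pivot element 5.
Divide row 2 by 5; eliminate column x3 from the other rows.
In the new row 2, the s_2 entry is the old entry divided by the pivot: 1/5 = 1/5.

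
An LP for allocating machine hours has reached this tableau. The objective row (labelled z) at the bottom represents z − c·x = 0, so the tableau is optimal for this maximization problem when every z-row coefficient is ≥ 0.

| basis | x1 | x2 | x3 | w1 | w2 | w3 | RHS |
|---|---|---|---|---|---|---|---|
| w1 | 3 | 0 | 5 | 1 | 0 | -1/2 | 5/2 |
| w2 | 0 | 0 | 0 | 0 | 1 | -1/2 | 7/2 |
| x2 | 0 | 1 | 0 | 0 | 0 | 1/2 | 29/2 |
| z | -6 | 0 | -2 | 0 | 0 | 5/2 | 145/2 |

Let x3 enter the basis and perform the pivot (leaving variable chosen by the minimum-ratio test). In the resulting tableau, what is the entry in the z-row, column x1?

Ratio test on column x3 — row 1: (5/2)/5 = 1/2; row 2: entry 0 ≤ 0; row 3: entry 0 ≤ 0. Minimum is 1/2 at row 1 (w1 leaves); pivot element 5.
Divide row 1 by 5; eliminate column x3 from the other rows.
z-row update in column x1: -6 − (-2)·(3/5) = -24/5.

-24/5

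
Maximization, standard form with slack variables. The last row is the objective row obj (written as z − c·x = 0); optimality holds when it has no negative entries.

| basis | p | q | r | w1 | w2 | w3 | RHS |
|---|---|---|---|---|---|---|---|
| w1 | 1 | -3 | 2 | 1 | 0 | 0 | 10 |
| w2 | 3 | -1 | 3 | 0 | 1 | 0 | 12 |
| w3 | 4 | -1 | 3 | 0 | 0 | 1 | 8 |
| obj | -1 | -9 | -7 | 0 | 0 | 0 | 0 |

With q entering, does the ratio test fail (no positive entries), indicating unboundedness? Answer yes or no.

yes

Every constraint-row entry in column q is ≤ 0, so increasing q is unbounded.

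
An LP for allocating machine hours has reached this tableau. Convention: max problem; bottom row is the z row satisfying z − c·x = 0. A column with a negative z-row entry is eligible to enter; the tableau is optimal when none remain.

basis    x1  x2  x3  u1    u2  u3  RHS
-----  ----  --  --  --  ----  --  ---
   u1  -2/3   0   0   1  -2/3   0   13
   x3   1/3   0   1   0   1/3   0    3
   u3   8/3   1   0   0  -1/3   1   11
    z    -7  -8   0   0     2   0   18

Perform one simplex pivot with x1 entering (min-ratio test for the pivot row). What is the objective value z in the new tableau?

375/8

Ratio test on column x1 — row 1: entry -2/3 ≤ 0; row 2: 3/(1/3) = 9; row 3: 11/(8/3) = 33/8. Minimum is 33/8 at row 3 (u3 leaves); pivot element 8/3.
Pivot on row 3; the z-row RHS becomes 18 − (-7)·(33/8) = 375/8.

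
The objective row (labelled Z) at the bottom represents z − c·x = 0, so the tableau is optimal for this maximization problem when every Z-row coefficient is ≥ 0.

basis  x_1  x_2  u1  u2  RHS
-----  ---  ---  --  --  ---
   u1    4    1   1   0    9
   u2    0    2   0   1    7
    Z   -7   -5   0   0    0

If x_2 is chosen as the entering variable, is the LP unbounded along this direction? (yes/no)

Column x_2 has positive entries in row(s) 1, 2, so the ratio test bounds it — not unbounded.

no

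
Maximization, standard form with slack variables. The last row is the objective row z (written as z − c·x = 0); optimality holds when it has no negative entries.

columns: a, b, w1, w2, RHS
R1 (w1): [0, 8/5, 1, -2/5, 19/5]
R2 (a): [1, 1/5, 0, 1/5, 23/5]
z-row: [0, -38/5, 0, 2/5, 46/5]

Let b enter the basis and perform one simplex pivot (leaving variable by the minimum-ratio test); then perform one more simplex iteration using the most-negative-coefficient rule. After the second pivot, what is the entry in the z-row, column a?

6

Ratio test on column b — row 1: (19/5)/(8/5) = 19/8; row 2: (23/5)/(1/5) = 23. Minimum is 19/8 at row 1 (w1 leaves); pivot element 8/5.
Divide row 1 by 8/5; eliminate column b from the other rows.
Second iteration: most negative z-row entry is -3/2 in column w2, so w2 enters.
Ratio test on column w2 — row 1: entry -1/4 ≤ 0; row 2: (33/8)/(1/4) = 33/2. Minimum is 33/2 at row 2 (a leaves); pivot element 1/4.
Divide row 2 by 1/4; eliminate column w2 from the other rows.
After both pivots, the entry at the z-row, column a is 6.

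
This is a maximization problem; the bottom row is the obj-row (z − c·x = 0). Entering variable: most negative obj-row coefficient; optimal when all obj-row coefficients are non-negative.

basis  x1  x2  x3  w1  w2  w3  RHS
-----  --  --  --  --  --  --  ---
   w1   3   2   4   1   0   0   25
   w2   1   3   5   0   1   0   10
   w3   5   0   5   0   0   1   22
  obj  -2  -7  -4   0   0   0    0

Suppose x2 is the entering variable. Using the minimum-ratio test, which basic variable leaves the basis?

w2

Column x2 entries and ratios — w1: 25/2 = 25/2; w2: 10/3 = 10/3; w3: 0 ≤ 0, skip.
Smallest ratio is 10/3 in the row of w2, so w2 leaves.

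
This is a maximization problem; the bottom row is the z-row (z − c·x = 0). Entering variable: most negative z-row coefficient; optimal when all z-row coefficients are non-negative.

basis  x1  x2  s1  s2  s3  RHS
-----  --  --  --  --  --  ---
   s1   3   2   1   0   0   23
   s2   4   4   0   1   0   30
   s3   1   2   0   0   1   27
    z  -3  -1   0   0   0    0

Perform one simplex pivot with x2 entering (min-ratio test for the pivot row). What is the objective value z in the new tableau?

15/2

Ratio test on column x2 — row 1: 23/2 = 23/2; row 2: 30/4 = 15/2; row 3: 27/2 = 27/2. Minimum is 15/2 at row 2 (s2 leaves); pivot element 4.
Pivot on row 2; the z-row RHS becomes 0 − (-1)·(15/2) = 15/2.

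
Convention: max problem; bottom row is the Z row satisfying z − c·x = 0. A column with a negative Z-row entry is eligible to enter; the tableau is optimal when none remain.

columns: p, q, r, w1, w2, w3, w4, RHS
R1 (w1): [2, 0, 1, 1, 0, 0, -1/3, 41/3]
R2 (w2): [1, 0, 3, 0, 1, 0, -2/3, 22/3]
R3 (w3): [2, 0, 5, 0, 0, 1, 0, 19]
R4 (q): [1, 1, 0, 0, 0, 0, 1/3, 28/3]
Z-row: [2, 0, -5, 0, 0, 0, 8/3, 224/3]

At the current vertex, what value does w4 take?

w4 is not in the basis, so in the current basic feasible solution w4 = 0.

0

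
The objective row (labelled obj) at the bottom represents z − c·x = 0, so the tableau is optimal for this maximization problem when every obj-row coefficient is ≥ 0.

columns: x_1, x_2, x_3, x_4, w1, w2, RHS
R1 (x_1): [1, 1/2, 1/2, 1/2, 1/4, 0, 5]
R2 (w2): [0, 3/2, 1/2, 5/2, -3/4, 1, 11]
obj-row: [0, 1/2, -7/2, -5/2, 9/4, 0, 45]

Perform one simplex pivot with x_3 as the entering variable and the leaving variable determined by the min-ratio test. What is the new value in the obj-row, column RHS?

80

Ratio test on column x_3 — row 1: 5/(1/2) = 10; row 2: 11/(1/2) = 22. Minimum is 10 at row 1 (x_1 leaves); pivot element 1/2.
Divide row 1 by 1/2; eliminate column x_3 from the other rows.
obj-row update in column RHS: 45 − (-7/2)·10 = 80.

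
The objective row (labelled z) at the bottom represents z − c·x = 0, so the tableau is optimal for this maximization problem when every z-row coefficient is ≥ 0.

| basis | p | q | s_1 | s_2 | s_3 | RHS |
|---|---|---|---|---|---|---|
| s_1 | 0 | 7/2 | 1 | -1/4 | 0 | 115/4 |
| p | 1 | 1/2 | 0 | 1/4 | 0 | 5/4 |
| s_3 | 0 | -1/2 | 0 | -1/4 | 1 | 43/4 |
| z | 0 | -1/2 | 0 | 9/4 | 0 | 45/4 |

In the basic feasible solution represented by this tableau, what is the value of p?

5/4

p is basic (row 2); its value is the RHS of that row, 5/4.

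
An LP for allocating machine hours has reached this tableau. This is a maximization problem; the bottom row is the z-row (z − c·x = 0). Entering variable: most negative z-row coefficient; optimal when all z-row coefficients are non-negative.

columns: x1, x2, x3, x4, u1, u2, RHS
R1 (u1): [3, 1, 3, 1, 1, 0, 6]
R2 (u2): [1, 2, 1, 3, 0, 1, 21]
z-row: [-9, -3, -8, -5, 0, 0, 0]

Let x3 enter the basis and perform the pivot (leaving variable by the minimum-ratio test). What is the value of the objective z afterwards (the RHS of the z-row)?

Ratio test on column x3 — row 1: 6/3 = 2; row 2: 21/1 = 21. Minimum is 2 at row 1 (u1 leaves); pivot element 3.
Pivot on row 1; the z-row RHS becomes 0 − (-8)·2 = 16.

16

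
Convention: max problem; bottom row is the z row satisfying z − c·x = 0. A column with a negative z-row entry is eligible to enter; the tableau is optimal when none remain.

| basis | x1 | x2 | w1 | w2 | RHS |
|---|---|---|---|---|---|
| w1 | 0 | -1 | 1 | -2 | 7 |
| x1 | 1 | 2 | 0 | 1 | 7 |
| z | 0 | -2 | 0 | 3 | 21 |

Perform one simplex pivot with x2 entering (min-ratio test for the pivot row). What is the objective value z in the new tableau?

Ratio test on column x2 — row 1: entry -1 ≤ 0; row 2: 7/2 = 7/2. Minimum is 7/2 at row 2 (x1 leaves); pivot element 2.
Pivot on row 2; the z-row RHS becomes 21 − (-2)·(7/2) = 28.

28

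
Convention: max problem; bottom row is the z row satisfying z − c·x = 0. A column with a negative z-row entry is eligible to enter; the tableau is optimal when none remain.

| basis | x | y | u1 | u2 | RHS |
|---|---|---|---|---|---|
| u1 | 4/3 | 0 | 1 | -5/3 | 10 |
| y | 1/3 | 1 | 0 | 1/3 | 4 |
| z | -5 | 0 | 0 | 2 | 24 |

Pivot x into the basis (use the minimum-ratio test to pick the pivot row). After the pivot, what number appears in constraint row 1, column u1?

3/4

Ratio test on column x — row 1: 10/(4/3) = 15/2; row 2: 4/(1/3) = 12. Minimum is 15/2 at row 1 (u1 leaves); pivot element 4/3.
Divide row 1 by 4/3; eliminate column x from the other rows.
In the new row 1, the u1 entry is the old entry divided by the pivot: 1/(4/3) = 3/4.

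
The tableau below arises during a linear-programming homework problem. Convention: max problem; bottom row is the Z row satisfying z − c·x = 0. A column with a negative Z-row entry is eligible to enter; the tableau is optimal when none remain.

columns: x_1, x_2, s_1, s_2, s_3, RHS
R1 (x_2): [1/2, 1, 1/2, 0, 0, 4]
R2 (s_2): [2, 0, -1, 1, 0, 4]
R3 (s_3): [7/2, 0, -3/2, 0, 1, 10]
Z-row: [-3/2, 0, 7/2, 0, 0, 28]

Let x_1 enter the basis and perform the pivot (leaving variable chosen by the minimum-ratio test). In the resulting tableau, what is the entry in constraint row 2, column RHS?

Ratio test on column x_1 — row 1: 4/(1/2) = 8; row 2: 4/2 = 2; row 3: 10/(7/2) = 20/7. Minimum is 2 at row 2 (s_2 leaves); pivot element 2.
Divide row 2 by 2; eliminate column x_1 from the other rows.
In the new row 2, the RHS entry is the old entry divided by the pivot: 4/2 = 2.

2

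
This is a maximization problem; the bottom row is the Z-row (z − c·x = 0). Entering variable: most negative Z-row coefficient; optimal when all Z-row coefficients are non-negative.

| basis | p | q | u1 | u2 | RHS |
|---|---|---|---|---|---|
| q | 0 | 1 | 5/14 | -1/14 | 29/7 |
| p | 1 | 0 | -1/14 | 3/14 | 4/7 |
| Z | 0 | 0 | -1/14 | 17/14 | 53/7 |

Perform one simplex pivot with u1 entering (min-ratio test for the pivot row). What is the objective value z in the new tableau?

Ratio test on column u1 — row 1: (29/7)/(5/14) = 58/5; row 2: entry -1/14 ≤ 0. Minimum is 58/5 at row 1 (q leaves); pivot element 5/14.
Pivot on row 1; the Z-row RHS becomes 53/7 − (-1/14)·(58/5) = 42/5.

42/5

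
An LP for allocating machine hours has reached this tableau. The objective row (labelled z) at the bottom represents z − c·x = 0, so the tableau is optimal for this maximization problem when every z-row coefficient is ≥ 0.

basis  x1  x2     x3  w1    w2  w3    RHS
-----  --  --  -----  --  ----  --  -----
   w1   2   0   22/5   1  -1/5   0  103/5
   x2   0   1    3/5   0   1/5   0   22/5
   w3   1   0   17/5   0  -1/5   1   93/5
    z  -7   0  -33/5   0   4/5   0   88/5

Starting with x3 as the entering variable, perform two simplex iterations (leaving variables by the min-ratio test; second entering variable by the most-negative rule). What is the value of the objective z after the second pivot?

897/10

Ratio test on column x3 — row 1: (103/5)/(22/5) = 103/22; row 2: (22/5)/(3/5) = 22/3; row 3: (93/5)/(17/5) = 93/17. Minimum is 103/22 at row 1 (w1 leaves); pivot element 22/5.
Pivot on row 1; the z-row RHS becomes 88/5 − (-33/5)·(103/22) = 97/2.
Next entering variable (most negative z-row entry -4): x1.
Ratio test on column x1 — row 1: (103/22)/(5/11) = 103/10; row 2: entry -3/11 ≤ 0; row 3: entry -6/11 ≤ 0. Minimum is 103/10 at row 1 (x3 leaves); pivot element 5/11.
After the second pivot the z-row RHS is 97/2 − (-4)·(103/10) = 897/10.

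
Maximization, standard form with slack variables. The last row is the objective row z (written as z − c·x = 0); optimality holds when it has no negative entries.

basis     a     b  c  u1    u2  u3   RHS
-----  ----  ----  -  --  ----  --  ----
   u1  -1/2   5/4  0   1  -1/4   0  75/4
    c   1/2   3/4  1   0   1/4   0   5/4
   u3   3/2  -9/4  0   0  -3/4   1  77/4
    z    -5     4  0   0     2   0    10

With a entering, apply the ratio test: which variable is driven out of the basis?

c

Column a entries and ratios — u1: -1/2 ≤ 0, skip; c: (5/4)/(1/2) = 5/2; u3: (77/4)/(3/2) = 77/6.
Smallest ratio is 5/2 in the row of c, so c leaves.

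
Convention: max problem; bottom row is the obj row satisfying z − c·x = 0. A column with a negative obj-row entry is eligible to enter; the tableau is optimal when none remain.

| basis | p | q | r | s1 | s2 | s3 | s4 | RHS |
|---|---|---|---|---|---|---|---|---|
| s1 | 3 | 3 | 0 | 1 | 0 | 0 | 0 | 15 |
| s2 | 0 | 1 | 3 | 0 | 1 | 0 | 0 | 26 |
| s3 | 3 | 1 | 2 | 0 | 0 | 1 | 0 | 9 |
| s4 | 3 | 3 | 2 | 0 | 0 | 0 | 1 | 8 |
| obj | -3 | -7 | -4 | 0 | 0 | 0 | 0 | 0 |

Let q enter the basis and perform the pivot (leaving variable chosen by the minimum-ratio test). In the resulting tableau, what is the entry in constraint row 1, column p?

Ratio test on column q — row 1: 15/3 = 5; row 2: 26/1 = 26; row 3: 9/1 = 9; row 4: 8/3 = 8/3. Minimum is 8/3 at row 4 (s4 leaves); pivot element 3.
Divide row 4 by 3; eliminate column q from the other rows.
Row 1 update in column p: 3 − 3·1 = 0.

0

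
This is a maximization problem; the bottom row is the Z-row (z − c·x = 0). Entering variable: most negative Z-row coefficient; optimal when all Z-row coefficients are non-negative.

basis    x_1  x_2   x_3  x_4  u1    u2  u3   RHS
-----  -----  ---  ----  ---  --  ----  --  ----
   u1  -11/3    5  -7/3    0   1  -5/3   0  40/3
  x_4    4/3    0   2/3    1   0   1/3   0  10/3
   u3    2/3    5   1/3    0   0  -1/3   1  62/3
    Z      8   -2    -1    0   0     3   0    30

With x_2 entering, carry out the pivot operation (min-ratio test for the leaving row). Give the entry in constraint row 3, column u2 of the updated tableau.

Ratio test on column x_2 — row 1: (40/3)/5 = 8/3; row 2: entry 0 ≤ 0; row 3: (62/3)/5 = 62/15. Minimum is 8/3 at row 1 (u1 leaves); pivot element 5.
Divide row 1 by 5; eliminate column x_2 from the other rows.
Row 3 update in column u2: -1/3 − 5·(-1/3) = 4/3.

4/3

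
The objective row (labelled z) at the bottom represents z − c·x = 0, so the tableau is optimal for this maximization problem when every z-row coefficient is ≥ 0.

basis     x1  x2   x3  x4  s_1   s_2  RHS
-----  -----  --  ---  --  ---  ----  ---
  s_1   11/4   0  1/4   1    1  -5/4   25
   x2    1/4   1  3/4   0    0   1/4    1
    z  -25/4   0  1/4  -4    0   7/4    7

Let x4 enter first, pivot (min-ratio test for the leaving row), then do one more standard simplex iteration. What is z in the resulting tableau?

120

Ratio test on column x4 — row 1: 25/1 = 25; row 2: entry 0 ≤ 0. Minimum is 25 at row 1 (s_1 leaves); pivot element 1.
Pivot on row 1; the z-row RHS becomes 7 − (-4)·25 = 107.
Next entering variable (most negative z-row entry -13/4): s_2.
Ratio test on column s_2 — row 1: entry -5/4 ≤ 0; row 2: 1/(1/4) = 4. Minimum is 4 at row 2 (x2 leaves); pivot element 1/4.
After the second pivot the z-row RHS is 107 − (-13/4)·4 = 120.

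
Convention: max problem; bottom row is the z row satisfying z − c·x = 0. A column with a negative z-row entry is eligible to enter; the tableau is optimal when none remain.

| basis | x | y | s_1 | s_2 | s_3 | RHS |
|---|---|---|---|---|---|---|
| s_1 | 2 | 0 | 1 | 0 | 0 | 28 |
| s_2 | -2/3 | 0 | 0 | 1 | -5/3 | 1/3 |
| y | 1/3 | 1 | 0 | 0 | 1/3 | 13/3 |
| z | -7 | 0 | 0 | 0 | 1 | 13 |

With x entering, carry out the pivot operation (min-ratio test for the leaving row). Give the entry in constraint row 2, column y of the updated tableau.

Ratio test on column x — row 1: 28/2 = 14; row 2: entry -2/3 ≤ 0; row 3: (13/3)/(1/3) = 13. Minimum is 13 at row 3 (y leaves); pivot element 1/3.
Divide row 3 by 1/3; eliminate column x from the other rows.
Row 2 update in column y: 0 − (-2/3)·3 = 2.

2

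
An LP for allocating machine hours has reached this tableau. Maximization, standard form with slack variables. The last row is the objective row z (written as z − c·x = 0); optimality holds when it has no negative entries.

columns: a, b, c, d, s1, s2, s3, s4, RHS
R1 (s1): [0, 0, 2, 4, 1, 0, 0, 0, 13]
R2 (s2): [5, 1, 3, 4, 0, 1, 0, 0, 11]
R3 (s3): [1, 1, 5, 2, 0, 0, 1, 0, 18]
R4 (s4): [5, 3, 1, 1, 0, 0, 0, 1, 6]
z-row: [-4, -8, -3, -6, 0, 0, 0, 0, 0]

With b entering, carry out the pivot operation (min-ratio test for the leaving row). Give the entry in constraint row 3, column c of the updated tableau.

Ratio test on column b — row 1: entry 0 ≤ 0; row 2: 11/1 = 11; row 3: 18/1 = 18; row 4: 6/3 = 2. Minimum is 2 at row 4 (s4 leaves); pivot element 3.
Divide row 4 by 3; eliminate column b from the other rows.
Row 3 update in column c: 5 − 1·(1/3) = 14/3.

14/3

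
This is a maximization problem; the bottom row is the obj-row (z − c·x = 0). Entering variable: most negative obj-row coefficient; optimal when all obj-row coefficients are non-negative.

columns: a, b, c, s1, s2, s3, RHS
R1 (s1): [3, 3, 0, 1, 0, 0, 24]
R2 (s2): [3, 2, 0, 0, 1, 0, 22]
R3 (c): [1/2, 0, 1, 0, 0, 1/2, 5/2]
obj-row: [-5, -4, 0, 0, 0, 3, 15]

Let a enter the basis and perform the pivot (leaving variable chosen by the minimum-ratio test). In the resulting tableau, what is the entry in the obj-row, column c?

10

Ratio test on column a — row 1: 24/3 = 8; row 2: 22/3 = 22/3; row 3: (5/2)/(1/2) = 5. Minimum is 5 at row 3 (c leaves); pivot element 1/2.
Divide row 3 by 1/2; eliminate column a from the other rows.
obj-row update in column c: 0 − (-5)·2 = 10.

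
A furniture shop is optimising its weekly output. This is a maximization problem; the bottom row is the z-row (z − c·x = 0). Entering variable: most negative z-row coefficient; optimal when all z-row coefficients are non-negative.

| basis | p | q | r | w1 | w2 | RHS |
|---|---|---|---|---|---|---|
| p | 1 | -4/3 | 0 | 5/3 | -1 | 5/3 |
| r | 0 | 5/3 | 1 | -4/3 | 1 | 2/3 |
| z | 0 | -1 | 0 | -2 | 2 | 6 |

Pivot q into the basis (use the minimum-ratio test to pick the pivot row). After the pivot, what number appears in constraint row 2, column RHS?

2/5

Ratio test on column q — row 1: entry -4/3 ≤ 0; row 2: (2/3)/(5/3) = 2/5. Minimum is 2/5 at row 2 (r leaves); pivot element 5/3.
Divide row 2 by 5/3; eliminate column q from the other rows.
In the new row 2, the RHS entry is the old entry divided by the pivot: (2/3)/(5/3) = 2/5.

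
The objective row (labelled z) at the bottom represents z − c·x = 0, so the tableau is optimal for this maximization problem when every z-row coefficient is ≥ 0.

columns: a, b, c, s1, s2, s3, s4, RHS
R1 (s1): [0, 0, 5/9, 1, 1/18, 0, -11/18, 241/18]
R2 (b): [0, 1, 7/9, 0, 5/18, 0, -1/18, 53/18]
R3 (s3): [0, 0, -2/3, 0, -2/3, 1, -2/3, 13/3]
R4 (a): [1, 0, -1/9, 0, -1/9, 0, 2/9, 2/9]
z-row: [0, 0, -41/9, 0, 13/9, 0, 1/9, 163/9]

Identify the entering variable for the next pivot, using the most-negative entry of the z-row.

Negative z-row entries: c: -41/9.
The most negative is -41/9 in column c, so c enters.

c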